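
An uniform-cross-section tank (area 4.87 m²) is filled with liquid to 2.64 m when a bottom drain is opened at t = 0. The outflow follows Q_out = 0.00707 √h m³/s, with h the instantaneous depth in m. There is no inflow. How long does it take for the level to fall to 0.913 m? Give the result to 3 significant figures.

A dh/dt = −Q_out = −0.00707 √h.
∫ h^(−1/2) dh = −(0.00707/A) ∫ dt, giving 2√h = 2√h₀ − (0.00707/A) t.
t = 2A(√h₀ − √h)/0.00707 = 2·4.87·(√2.64 − √0.913)/0.00707
  = 9.7400 × (1.6248 − 0.95551) / 0.00707 = 922.06 s.

922 s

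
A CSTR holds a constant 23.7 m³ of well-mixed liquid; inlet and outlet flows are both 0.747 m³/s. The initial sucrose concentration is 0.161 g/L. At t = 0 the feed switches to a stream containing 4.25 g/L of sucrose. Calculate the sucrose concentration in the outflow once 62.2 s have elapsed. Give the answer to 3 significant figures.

Unsteady species balance (constant V, well mixed): V dC/dt = Q(C_in − C).
So dC/dt = (C_in − C)/τ with τ = V/Q = 23.7/0.747 = 31.727 s.
This is linear first-order; C(t) = C_in + (C₀ − C_in) e^(−t/τ).
C(62.2) = 4.25 + (0.161 − 4.25)·e^(−62.2/31.727) = 4.25 + (-4.0890)·0.14079 = 3.6743 g/L.

3.67 g/L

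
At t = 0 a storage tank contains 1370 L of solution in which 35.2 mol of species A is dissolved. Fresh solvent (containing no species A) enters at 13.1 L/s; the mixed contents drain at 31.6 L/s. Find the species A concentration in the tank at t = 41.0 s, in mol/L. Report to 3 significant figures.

0.0145 mol/L

Total volume: dV/dt = Q_in − Q_out = -18.500 L/s, so V(t) = 1370 − 18.500 t and V(41.0) = 611.50 L.
Solute balance: dm/dt = 0 − Q_out C = −Q_out m/V(t).
dm/m = −Q_out dt/(V₀ − 18.500 t); integrating gives ln(m/m₀) = −(Q_out/(Q_in−Q_out)) ln(V/V₀).
m = m₀ (V₀/V)^(Q_out/(Q_in−Q_out)) = 35.2 × (1370/611.50)^(-1.7081) = 8.8746 mol.
C = m/V = 8.8746/611.50 = 0.014513 mol/L.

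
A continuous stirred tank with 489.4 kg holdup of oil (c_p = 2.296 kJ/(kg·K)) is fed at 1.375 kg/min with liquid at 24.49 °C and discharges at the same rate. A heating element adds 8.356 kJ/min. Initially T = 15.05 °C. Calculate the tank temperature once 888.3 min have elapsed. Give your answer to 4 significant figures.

26.14 °C

First-law balance (no shaft work): M c_p dT/dt = ṁ c_p (T_in − T) + 8.356.
τ = M/ṁ = 355.927 min; T_ss = T_in + Q̇/(ṁ c_p) = 24.49 + 8.356/(1.375·2.296) = 27.1368 °C.
This is linear first-order; T(t) = T_ss + (T₀ − T_ss) e^(−t/τ).
T(888.3) = 27.1368 + (-12.0868)·e^(−888.3/355.927) = 27.1368 + (-12.0868)·0.0824359 = 26.1404 °C.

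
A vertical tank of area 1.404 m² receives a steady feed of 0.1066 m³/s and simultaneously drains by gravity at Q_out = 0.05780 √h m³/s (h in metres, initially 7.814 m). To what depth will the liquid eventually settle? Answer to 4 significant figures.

3.401 m

Level balance: A dh/dt = 0.1066 − 0.05780 √h. Setting dh/dt = 0:
Q_in = 0.05780 √h_ss ⇒ √h_ss = 0.1066/0.05780 = 1.84429.
h_ss = 1.84429² = 3.40141 m. (Since h₀ = 7.814 m > h_ss, the level will fall toward this value.)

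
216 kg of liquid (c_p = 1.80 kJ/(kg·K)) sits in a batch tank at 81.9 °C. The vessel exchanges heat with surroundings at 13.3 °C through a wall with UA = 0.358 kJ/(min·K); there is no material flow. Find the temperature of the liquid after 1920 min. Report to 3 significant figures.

Lumped-capacitance energy balance: M c_p dT/dt = UA(T_amb − T).
dT/dt = (T_ss − T)/τ with T_ss = T_amb = 13.300 °C, τ = M c_p/UA = 216·1.80/0.358 = 1086.0 min.
Integrating: T(t) = T_ss + (T₀ − T_ss) e^(−t/τ).
T(1920) = 13.300 + (68.600)·0.17069 = 25.009 °C.

25.0 °C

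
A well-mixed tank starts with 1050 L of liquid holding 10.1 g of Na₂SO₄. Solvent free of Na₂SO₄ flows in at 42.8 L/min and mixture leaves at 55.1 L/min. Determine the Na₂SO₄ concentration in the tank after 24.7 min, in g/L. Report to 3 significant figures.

0.00293 g/L

Let m(t) be the amount of Na₂SO₄. Volume: V(t) = V₀ + (Q_in − Q_out) t = 1050 − 12.300 t; V(24.7) = 746.19 L.
No Na₂SO₄ enters, so dm/dt = −Q_out · (m/V).
dm/m = −Q_out dt/(V₀ − 12.300 t); integrating gives ln(m/m₀) = −(Q_out/(Q_in−Q_out)) ln(V/V₀).
m = m₀ (V₀/V)^(Q_out/(Q_in−Q_out)) = 10.1 × (1050/746.19)^(-4.4797) = 2.1868 g.
C = m/V = 2.1868/746.19 = 0.0029306 g/L.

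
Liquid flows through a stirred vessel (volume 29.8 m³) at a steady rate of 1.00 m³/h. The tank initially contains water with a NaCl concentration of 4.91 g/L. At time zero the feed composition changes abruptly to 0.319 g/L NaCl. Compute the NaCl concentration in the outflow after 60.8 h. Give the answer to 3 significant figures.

Accumulation = in − out for the solute gives V dC/dt = Q(C_in − C).
Time constant τ = V/Q = 29.8/1.00 = 29.800 h.
C approaches C_in exponentially: C(t) = C_in + (C₀ − C_in) e^(−t/τ).
C(60.8) = 0.319 + (4.91 − 0.319)·e^(−60.8/29.800) = 0.319 + (4.5910)·0.12999 = 0.91580 g/L.

0.916 g/L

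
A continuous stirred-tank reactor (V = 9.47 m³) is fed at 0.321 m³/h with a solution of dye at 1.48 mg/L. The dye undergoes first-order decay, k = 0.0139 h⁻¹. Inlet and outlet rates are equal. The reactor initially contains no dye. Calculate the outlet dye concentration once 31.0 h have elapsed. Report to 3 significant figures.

Species balance: V dC/dt = Q C_in − Q C − k V C.
dC/dt = (Q/V) C_in − (Q/V + k) C; effective rate a = Q/V + k = 0.033897 + 0.0139 = 0.047797 h⁻¹.
C_ss = Q C_in/(Q + kV) = 1.0496 mg/L; C(t) = C_ss + (C₀ − C_ss) e^(−a t).
C(31.0) = 1.0496 + (-1.0496)·e^(−0.047797·31.0) = 1.0496 + (-1.0496)·0.22725 = 0.81107 mg/L.

0.811 mg/L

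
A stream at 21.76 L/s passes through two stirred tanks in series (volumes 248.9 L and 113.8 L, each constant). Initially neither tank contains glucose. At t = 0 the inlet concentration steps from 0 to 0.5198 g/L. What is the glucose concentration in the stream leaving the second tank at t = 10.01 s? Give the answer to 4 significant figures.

Each tank obeys Vᵢ dCᵢ/dt = Q(Cᵢ₋₁ − Cᵢ), so τᵢ = Vᵢ/Q.
τ₁ = 248.9/21.76 = 11.4384 s; τ₂ = 113.8/21.76 = 5.22978 s.
Tank 1: C₁ = C_in(1 − e^(−t/τ₁)). Tank 2 (τ₁ ≠ τ₂): C₂ = C_in[1 − (τ₁ e^(−t/τ₁) − τ₂ e^(−t/τ₂))/(τ₁ − τ₂)].
At t = 10.01: e^(−t/τ₁) = 0.416812, e^(−t/τ₂) = 0.147484.
C₂ = 0.5198·[1 − (11.4384·0.416812 − 5.22978·0.147484)/(6.20864)] = 0.5198·0.356323 = 0.185217 g/L.

0.1852 g/L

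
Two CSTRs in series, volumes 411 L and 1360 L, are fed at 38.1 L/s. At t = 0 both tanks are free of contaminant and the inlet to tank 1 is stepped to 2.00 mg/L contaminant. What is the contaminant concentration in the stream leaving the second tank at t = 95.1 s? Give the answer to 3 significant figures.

1.80 mg/L

Time constants: τᵢ = Vᵢ/Q for each well-mixed tank.
τ₁ = 411/38.1 = 10.787 s; τ₂ = 1360/38.1 = 35.696 s.
Tank 1: C₁ = C_in(1 − e^(−t/τ₁)). Tank 2 (τ₁ ≠ τ₂): C₂ = C_in[1 − (τ₁ e^(−t/τ₁) − τ₂ e^(−t/τ₂))/(τ₁ − τ₂)].
At t = 95.1: e^(−t/τ₁) = 0.00014836, e^(−t/τ₂) = 0.069655.
C₂ = 2.00·[1 − (10.787·0.00014836 − 35.696·0.069655)/(-24.908)] = 2.00·0.90024 = 1.8005 mg/L.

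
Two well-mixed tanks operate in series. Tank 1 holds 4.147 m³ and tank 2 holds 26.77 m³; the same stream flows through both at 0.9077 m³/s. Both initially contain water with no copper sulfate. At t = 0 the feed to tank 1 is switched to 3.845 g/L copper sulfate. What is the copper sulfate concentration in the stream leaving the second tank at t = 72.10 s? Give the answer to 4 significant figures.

Species balance on tank i: dCᵢ/dt = (Cᵢ₋₁ − Cᵢ)/τᵢ with τᵢ = Vᵢ/Q.
τ₁ = 4.147/0.9077 = 4.56869 s; τ₂ = 26.77/0.9077 = 29.4921 s.
Solving the cascade with C₁(0)=C₂(0)=0 gives C₂(t) = C_in[1 − (τ₁ e^(−t/τ₁) − τ₂ e^(−t/τ₂))/(τ₁ − τ₂)].
At t = 72.10: e^(−t/τ₁) = 1.40041e-07, e^(−t/τ₂) = 0.0867504.
C₂ = 3.845·[1 − (4.56869·1.40041e-07 − 29.4921·0.0867504)/(-24.9234)] = 3.845·0.897348 = 3.45030 g/L.

3.450 g/L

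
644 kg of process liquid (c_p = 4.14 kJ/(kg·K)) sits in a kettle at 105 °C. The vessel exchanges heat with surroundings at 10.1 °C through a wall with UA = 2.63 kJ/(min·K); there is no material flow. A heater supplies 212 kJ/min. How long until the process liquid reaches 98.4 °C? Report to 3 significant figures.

628 min

Lumped-capacitance energy balance: M c_p dT/dt = UA(T_amb − T) + Q̇.
τ = M c_p/UA = 1013.7 min; T_ss = T_amb + Q̇/UA = 10.1 + 212/2.63 = 90.708 °C.
T(t) = T_ss + (T₀ − T_ss)e^(−t/τ); set T = 98.4:
t = −τ ln[(T − T_ss)/(T₀ − T_ss)] = −1013.7 · ln(0.53819) = 628.06 min.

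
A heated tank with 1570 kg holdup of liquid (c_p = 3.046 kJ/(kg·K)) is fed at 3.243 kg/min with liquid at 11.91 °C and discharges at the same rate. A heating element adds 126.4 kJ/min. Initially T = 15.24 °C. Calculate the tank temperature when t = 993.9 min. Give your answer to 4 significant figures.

First-law balance (no shaft work): M c_p dT/dt = ṁ c_p (T_in − T) + 126.4.
τ = M/ṁ = 484.120 min; T_ss = T_in + Q̇/(ṁ c_p) = 11.91 + 126.4/(3.243·3.046) = 24.7059 °C.
T approaches T_ss exponentially: T(t) = T_ss + (T₀ − T_ss) e^(−t/τ).
T(993.9) = 24.7059 + (-9.46588)·e^(−993.9/484.120) = 24.7059 + (-9.46588)·0.128349 = 23.4909 °C.

23.49 °C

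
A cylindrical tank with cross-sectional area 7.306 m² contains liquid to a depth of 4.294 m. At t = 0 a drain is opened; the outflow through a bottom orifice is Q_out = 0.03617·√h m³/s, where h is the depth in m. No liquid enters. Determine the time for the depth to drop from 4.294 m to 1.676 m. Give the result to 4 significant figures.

314.1 s

A dh/dt = −Q_out = −0.03617 √h.
This is separable: 2 d(√h)/dt = −0.03617/A, so √h = √h₀ − (0.03617/(2A)) t.
t = 2A(√h₀ − √h)/0.03617 = 2·7.306·(√4.294 − √1.676)/0.03617
  = 14.6120 × (2.07220 − 1.29460) / 0.03617 = 314.133 s.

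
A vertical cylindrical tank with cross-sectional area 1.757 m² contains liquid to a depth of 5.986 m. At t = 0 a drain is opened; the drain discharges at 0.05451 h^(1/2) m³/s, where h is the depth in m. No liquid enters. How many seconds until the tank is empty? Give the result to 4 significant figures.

Accumulation of liquid (constant cross-section A): A dh/dt = −0.05451 √h.
Separate and integrate: 2(√h − √h₀) = −(0.05451/A) t.
Tank is empty when √h = 0: t_empty = 2A√h₀/0.05451.
t_empty = 2·1.757·√5.986/0.05451 = 3.51400·2.44663/0.05451 = 157.723 s.

157.7 s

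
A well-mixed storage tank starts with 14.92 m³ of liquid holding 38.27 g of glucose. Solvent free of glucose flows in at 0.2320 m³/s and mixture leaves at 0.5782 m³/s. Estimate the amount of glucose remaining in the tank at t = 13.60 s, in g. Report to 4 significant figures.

Total volume: dV/dt = Q_in − Q_out = -0.346200 m³/s, so V(t) = 14.92 − 0.346200 t and V(13.60) = 10.2117 m³.
Species balance (pure solvent in): dm/dt = −Q_out · m/V(t).
Separate: dm/m = −Q_out dt/V(t) ⇒ ln(m/m₀) = −(Q_out/(Q_in−Q_out)) ln(V/V₀).
m = m₀ (V₀/V)^(Q_out/(Q_in−Q_out)) = 38.27 × (14.92/10.2117)^(-1.67013) = 20.3158 g.

20.32 g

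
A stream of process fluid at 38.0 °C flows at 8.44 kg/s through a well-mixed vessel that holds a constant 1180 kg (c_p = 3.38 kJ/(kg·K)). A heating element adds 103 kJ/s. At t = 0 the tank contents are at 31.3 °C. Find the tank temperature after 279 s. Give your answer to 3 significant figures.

40.2 °C

M c_p dT/dt = ṁ c_p (T_in − T) + Q̇.
τ = M/ṁ = 139.81 s; T_ss = T_in + Q̇/(ṁ c_p) = 38.0 + 103/(8.44·3.38) = 41.611 °C.
This is linear first-order; T(t) = T_ss + (T₀ − T_ss) e^(−t/τ).
T(279) = 41.611 + (-10.311)·e^(−279/139.81) = 41.611 + (-10.311)·0.13594 = 40.209 °C.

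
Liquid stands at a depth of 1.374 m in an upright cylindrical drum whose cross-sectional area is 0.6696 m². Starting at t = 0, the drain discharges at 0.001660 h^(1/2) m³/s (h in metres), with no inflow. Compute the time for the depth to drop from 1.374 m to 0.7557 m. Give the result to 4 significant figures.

A dh/dt = −Q_out = −0.001660 √h.
Separate and integrate: 2(√h − √h₀) = −(0.001660/A) t.
t = 2A(√h₀ − √h)/0.001660 = 2·0.6696·(√1.374 − √0.7557)/0.001660
  = 1.33920 × (1.17218 − 0.869310) / 0.001660 = 244.337 s.

244.3 s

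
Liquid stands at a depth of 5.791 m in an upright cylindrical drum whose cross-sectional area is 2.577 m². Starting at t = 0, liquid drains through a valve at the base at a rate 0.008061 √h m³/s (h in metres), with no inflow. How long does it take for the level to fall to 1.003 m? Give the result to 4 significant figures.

Mass balance (ρ constant): A dh/dt = −0.008061 √h.
This is separable: 2 d(√h)/dt = −0.008061/A, so √h = √h₀ − (0.008061/(2A)) t.
t = 2A(√h₀ − √h)/0.008061 = 2·2.577·(√5.791 − √1.003)/0.008061
  = 5.15400 × (2.40645 − 1.00150) / 0.008061 = 898.290 s.

898.3 s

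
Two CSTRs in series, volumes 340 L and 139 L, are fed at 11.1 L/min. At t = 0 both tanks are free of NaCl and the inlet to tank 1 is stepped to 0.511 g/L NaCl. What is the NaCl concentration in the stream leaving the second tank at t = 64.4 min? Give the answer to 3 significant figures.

0.407 g/L

Each tank obeys Vᵢ dCᵢ/dt = Q(Cᵢ₋₁ − Cᵢ), so τᵢ = Vᵢ/Q.
τ₁ = 340/11.1 = 30.631 min; τ₂ = 139/11.1 = 12.523 min.
Tank 1: C₁ = C_in(1 − e^(−t/τ₁)). Tank 2 (τ₁ ≠ τ₂): C₂ = C_in[1 − (τ₁ e^(−t/τ₁) − τ₂ e^(−t/τ₂))/(τ₁ − τ₂)].
At t = 64.4: e^(−t/τ₁) = 0.12215, e^(−t/τ₂) = 0.0058417.
C₂ = 0.511·[1 − (30.631·0.12215 − 12.523·0.0058417)/(18.108)] = 0.511·0.79741 = 0.40748 g/L.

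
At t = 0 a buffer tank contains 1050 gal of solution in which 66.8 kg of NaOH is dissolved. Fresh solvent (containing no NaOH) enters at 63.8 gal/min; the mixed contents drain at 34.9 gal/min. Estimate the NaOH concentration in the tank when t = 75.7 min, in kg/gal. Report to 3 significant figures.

0.00530 kg/gal

Let m(t) be the amount of NaOH. Volume: V(t) = V₀ + (Q_in − Q_out) t = 1050 + 28.900 t; V(75.7) = 3237.7 gal.
Species balance (pure solvent in): dm/dt = −Q_out · m/V(t).
dm/m = −Q_out dt/(V₀ + 28.900 t); integrating gives ln(m/m₀) = −(Q_out/(Q_in−Q_out)) ln(V/V₀).
m = m₀ (V₀/V)^(Q_out/(Q_in−Q_out)) = 66.8 × (1050/3237.7)^(1.2076) = 17.147 kg.
C = m/V = 17.147/3237.7 = 0.0052960 kg/gal.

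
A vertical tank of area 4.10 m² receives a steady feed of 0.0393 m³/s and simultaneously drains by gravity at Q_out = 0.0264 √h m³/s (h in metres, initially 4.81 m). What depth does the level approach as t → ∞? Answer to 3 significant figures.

Level balance: A dh/dt = 0.0393 − 0.0264 √h. Setting dh/dt = 0:
Q_in = 0.0264 √h_ss ⇒ √h_ss = 0.0393/0.0264 = 1.4886.
h_ss = 1.4886² = 2.2160 m. (Since h₀ = 4.81 m > h_ss, the level will fall toward this value.)

2.22 m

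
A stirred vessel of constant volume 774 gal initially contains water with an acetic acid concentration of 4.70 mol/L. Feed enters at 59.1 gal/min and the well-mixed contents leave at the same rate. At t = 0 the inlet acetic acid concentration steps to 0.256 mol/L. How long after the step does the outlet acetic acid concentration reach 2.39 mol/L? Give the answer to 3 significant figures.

9.61 min

Mass balance on the solute (V constant): V dC/dt = Q(C_in − C), so τ = V/Q = 13.096 min.
C(t) = C_in + (C₀ − C_in) e^(−t/τ). Set C = 2.39 and solve for t:
e^(−t/τ) = (C − C_in)/(C₀ − C_in) = (2.39 − 0.256)/(4.70 − 0.256) = 0.48020
t = −τ ln(…) = 13.096 × 0.73356 = 9.6070 min.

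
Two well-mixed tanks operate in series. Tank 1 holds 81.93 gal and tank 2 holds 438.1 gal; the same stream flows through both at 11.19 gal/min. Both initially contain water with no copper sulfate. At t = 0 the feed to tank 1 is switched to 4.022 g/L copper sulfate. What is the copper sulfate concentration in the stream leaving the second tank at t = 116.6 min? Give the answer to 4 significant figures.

3.770 g/L

Each tank obeys Vᵢ dCᵢ/dt = Q(Cᵢ₋₁ − Cᵢ), so τᵢ = Vᵢ/Q.
τ₁ = 81.93/11.19 = 7.32172 min; τ₂ = 438.1/11.19 = 39.1510 min.
Solving the cascade with C₁(0)=C₂(0)=0 gives C₂(t) = C_in[1 − (τ₁ e^(−t/τ₁) − τ₂ e^(−t/τ₂))/(τ₁ − τ₂)].
At t = 116.6: e^(−t/τ₁) = 1.21272e-07, e^(−t/τ₂) = 0.0508838.
C₂ = 4.022·[1 − (7.32172·1.21272e-07 − 39.1510·0.0508838)/(-31.8293)] = 4.022·0.937411 = 3.77027 g/L.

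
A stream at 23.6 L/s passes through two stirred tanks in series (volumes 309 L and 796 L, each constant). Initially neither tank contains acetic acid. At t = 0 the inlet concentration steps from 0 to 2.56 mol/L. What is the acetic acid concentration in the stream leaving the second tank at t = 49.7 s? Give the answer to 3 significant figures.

Time constants: τᵢ = Vᵢ/Q for each well-mixed tank.
τ₁ = 309/23.6 = 13.093 s; τ₂ = 796/23.6 = 33.729 s.
Tank 1: C₁ = C_in(1 − e^(−t/τ₁)). Tank 2 (τ₁ ≠ τ₂): C₂ = C_in[1 − (τ₁ e^(−t/τ₁) − τ₂ e^(−t/τ₂))/(τ₁ − τ₂)].
At t = 49.7: e^(−t/τ₁) = 0.022464, e^(−t/τ₂) = 0.22912.
C₂ = 2.56·[1 − (13.093·0.022464 − 33.729·0.22912)/(-20.636)] = 2.56·0.63976 = 1.6378 mol/L.

1.64 mol/L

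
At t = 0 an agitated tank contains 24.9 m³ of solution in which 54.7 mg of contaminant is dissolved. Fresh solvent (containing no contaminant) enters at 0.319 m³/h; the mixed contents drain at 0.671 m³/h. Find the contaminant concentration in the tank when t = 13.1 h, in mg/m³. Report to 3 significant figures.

Let m(t) be the amount of contaminant. Volume: V(t) = V₀ + (Q_in − Q_out) t = 24.9 − 0.35200 t; V(13.1) = 20.289 m³.
Species balance (pure solvent in): dm/dt = −Q_out · m/V(t).
Separate: dm/m = −Q_out dt/V(t) ⇒ ln(m/m₀) = −(Q_out/(Q_in−Q_out)) ln(V/V₀).
m = m₀ (V₀/V)^(Q_out/(Q_in−Q_out)) = 54.7 × (24.9/20.289)^(-1.9062) = 37.020 mg.
C = m/V = 37.020/20.289 = 1.8247 mg/m³.

1.82 mg/m³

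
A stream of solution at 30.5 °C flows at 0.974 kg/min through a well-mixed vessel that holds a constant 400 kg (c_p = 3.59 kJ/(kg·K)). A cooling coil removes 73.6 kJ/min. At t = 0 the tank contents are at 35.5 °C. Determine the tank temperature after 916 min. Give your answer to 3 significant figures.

Heat balance on the well-mixed liquid: M c_p dT/dt = ṁ c_p (T_in − T) − 73.6.
τ = M/ṁ = 410.68 min; T_ss = T_in − Q̇/(ṁ c_p) = 30.5 − 73.6/(0.974·3.59) = 9.4513 °C.
Solution: T(t) = T_ss + (T₀ − T_ss) e^(−t/τ).
T(916) = 9.4513 + (26.049)·e^(−916/410.68) = 9.4513 + (26.049)·0.10748 = 12.251 °C.

12.3 °C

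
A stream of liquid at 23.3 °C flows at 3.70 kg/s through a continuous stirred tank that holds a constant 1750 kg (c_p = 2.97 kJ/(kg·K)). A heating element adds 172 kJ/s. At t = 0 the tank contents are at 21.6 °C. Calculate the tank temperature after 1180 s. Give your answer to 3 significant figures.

37.5 °C

M c_p dT/dt = ṁ c_p (T_in − T) + Q̇.
τ = M/ṁ = 472.97 s; T_ss = T_in + Q̇/(ṁ c_p) = 23.3 + 172/(3.70·2.97) = 38.952 °C.
T approaches T_ss exponentially: T(t) = T_ss + (T₀ − T_ss) e^(−t/τ).
T(1180) = 38.952 + (-17.352)·e^(−1180/472.97) = 38.952 + (-17.352)·0.082508 = 37.520 °C.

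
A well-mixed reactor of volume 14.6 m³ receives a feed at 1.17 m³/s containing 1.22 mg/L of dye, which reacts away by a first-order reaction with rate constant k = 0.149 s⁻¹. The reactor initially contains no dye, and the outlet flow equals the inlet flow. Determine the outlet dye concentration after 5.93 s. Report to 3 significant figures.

Accumulation = in − out − consumed: V dC/dt = Q C_in − Q C − k V C.
dC/dt = (Q/V) C_in − (Q/V + k) C; effective rate a = Q/V + k = 0.080137 + 0.149 = 0.22914 s⁻¹.
C_ss = Q C_in/(Q + kV) = 0.42668 mg/L; C(t) = C_ss + (C₀ − C_ss) e^(−a t).
C(5.93) = 0.42668 + (-0.42668)·e^(−0.22914·5.93) = 0.42668 + (-0.42668)·0.25697 = 0.31703 mg/L.

0.317 mg/L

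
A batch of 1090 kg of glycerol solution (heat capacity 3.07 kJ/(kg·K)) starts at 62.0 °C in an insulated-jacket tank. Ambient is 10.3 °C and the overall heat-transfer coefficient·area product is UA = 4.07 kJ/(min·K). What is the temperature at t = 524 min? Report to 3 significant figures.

37.6 °C

Energy balance: M c_p dT/dt = −UA(T − T_amb).
dT/dt = (T_ss − T)/τ with T_ss = T_amb = 10.300 °C, τ = M c_p/UA = 1090·3.07/4.07 = 822.19 min.
Solution: T(t) = T_ss + (T₀ − T_ss) e^(−t/τ).
T(524) = 10.300 + (51.700)·0.52870 = 37.634 °C.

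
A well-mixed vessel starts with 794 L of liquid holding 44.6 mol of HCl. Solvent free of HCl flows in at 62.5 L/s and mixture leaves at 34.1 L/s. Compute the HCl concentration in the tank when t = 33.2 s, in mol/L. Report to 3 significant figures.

Total volume: dV/dt = Q_in − Q_out = 28.400 L/s, so V(t) = 794 + 28.400 t and V(33.2) = 1736.9 L.
Species balance (pure solvent in): dm/dt = −Q_out · m/V(t).
dm/m = −Q_out dt/(V₀ + 28.400 t); integrating gives ln(m/m₀) = −(Q_out/(Q_in−Q_out)) ln(V/V₀).
m = m₀ (V₀/V)^(Q_out/(Q_in−Q_out)) = 44.6 × (794/1736.9)^(1.2007) = 17.424 mol.
C = m/V = 17.424/1736.9 = 0.010032 mol/L.

0.0100 mol/L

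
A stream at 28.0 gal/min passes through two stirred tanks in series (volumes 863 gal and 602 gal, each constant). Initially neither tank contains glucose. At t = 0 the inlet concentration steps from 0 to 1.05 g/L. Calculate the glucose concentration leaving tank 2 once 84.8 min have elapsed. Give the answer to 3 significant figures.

Time constants: τᵢ = Vᵢ/Q for each well-mixed tank.
τ₁ = 863/28.0 = 30.821 min; τ₂ = 602/28.0 = 21.500 min.
Tank 1: C₁ = C_in(1 − e^(−t/τ₁)). Tank 2 (τ₁ ≠ τ₂): C₂ = C_in[1 − (τ₁ e^(−t/τ₁) − τ₂ e^(−t/τ₂))/(τ₁ − τ₂)].
At t = 84.8: e^(−t/τ₁) = 0.063843, e^(−t/τ₂) = 0.019367.
C₂ = 1.05·[1 − (30.821·0.063843 − 21.500·0.019367)/(9.3214)] = 1.05·0.83357 = 0.87525 g/L.

0.875 g/L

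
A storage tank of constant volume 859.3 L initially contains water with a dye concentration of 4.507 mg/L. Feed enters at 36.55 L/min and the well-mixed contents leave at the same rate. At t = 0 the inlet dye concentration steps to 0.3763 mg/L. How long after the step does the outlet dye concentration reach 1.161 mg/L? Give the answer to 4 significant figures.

39.05 min

Accumulation = in − out for the solute gives V dC/dt = Q(C_in − C), so τ = V/Q = 23.5103 min.
C(t) = C_in + (C₀ − C_in) e^(−t/τ). Set C = 1.161 and solve for t:
e^(−t/τ) = (C − C_in)/(C₀ − C_in) = (1.161 − 0.3763)/(4.507 − 0.3763) = 0.189968
t = −τ ln(…) = 23.5103 × 1.66090 = 39.0482 min.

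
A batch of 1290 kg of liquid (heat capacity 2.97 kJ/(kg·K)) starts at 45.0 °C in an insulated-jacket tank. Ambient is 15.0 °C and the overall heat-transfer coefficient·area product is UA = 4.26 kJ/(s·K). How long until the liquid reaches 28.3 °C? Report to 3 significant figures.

Lumped-capacitance energy balance: M c_p dT/dt = UA(T_amb − T).
τ = M c_p/UA = 899.37 s; T_ss = T_amb = 15.000 °C.
T(t) = T_ss + (T₀ − T_ss)e^(−t/τ); set T = 28.3:
t = −τ ln[(T − T_ss)/(T₀ − T_ss)] = −899.37 · ln(0.44333) = 731.57 s.

732 s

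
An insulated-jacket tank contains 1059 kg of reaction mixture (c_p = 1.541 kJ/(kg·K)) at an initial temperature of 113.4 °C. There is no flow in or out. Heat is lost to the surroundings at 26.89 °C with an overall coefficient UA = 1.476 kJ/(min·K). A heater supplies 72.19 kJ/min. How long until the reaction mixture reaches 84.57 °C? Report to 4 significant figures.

Lumped-capacitance energy balance: M c_p dT/dt = UA(T_amb − T) + Q̇.
τ = M c_p/UA = 1105.64 min; T_ss = T_amb + Q̇/UA = 26.89 + 72.19/1.476 = 75.7992 °C.
T(t) = T_ss + (T₀ − T_ss)e^(−t/τ); set T = 84.57:
t = −τ ln[(T − T_ss)/(T₀ − T_ss)] = −1105.64 · ln(0.233261) = 1609.36 min.

1609 min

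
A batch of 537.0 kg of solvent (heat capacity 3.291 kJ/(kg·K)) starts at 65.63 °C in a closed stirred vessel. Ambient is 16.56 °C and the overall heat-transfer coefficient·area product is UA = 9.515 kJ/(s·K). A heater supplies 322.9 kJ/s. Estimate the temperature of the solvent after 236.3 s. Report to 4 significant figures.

54.74 °C

M c_p dT/dt = −UA(T − T_amb) + Q̇.
dT/dt = (T_ss − T)/τ with T_ss = T_amb + Q̇/UA = 16.56 + 322.9/9.515 = 50.4959 °C, τ = M c_p/UA = 537.0·3.291/9.515 = 185.735 s.
This is linear first-order; T(t) = T_ss + (T₀ − T_ss) e^(−t/τ).
T(236.3) = 50.4959 + (15.1341)·0.280202 = 54.7365 °C.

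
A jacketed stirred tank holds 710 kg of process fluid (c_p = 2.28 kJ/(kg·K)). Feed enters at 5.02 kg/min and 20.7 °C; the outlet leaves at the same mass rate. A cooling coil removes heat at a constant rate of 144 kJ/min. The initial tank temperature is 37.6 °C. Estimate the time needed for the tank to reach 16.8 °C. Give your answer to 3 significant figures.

173 min

M c_p dT/dt = ṁ c_p (T_in − T) − Q̇.
τ = M/ṁ = 141.43 min; T_ss = T_in − Q̇/(ṁ c_p) = 8.1187 °C.
T(t) = T_ss + (T₀ − T_ss) e^(−t/τ). Set T = 16.8:
e^(−t/τ) = (16.8 − 8.1187)/(37.6 − 8.1187) = 0.29447
t = −141.43 · ln(0.29447) = 172.92 min.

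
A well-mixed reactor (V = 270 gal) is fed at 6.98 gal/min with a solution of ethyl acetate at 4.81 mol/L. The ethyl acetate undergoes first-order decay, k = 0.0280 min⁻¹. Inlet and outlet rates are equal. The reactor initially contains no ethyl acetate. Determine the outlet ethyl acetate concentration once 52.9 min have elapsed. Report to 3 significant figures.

Species balance: V dC/dt = Q C_in − Q C − k V C.
This is linear with rate a = Q/V + k = 0.053852 min⁻¹.
C_ss = Q C_in/(Q + kV) = 2.3091 mol/L; C(t) = C_ss + (C₀ − C_ss) e^(−a t).
C(52.9) = 2.3091 + (-2.3091)·e^(−0.053852·52.9) = 2.3091 + (-2.3091)·0.057916 = 2.1753 mol/L.

2.18 mol/L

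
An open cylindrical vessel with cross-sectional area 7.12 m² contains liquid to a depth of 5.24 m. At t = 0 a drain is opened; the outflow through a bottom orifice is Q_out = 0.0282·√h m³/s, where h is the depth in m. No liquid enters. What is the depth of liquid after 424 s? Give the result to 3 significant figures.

2.10 m

A dh/dt = −Q_out = −0.0282 √h.
This is separable: 2 d(√h)/dt = −0.0282/A, so √h = √h₀ − (0.0282/(2A)) t.
√h = √5.24 − 0.0282·424/(2·7.12) = 2.2891 − 0.83966 = 1.4494.
h = 1.4494² = 2.1009 m.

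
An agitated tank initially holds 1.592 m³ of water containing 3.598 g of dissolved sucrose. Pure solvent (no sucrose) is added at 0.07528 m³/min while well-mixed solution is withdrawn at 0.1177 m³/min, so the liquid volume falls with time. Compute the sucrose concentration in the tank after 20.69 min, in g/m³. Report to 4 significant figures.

0.5451 g/m³

Let m(t) be the amount of sucrose. Volume: V(t) = V₀ + (Q_in − Q_out) t = 1.592 − 0.0424200 t; V(20.69) = 0.714330 m³.
Species balance (pure solvent in): dm/dt = −Q_out · m/V(t).
Separate: dm/m = −Q_out dt/V(t) ⇒ ln(m/m₀) = −(Q_out/(Q_in−Q_out)) ln(V/V₀).
m = m₀ (V₀/V)^(Q_out/(Q_in−Q_out)) = 3.598 × (1.592/0.714330)^(-2.77463) = 0.389373 g.
C = m/V = 0.389373/0.714330 = 0.545089 g/m³.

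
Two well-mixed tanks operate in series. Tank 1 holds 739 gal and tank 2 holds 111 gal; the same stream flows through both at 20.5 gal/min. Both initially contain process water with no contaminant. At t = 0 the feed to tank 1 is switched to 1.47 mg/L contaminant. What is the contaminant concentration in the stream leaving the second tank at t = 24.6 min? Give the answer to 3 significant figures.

0.599 mg/L

Species balance on tank i: dCᵢ/dt = (Cᵢ₋₁ − Cᵢ)/τᵢ with τᵢ = Vᵢ/Q.
τ₁ = 739/20.5 = 36.049 min; τ₂ = 111/20.5 = 5.4146 min.
Tank 1: C₁ = C_in(1 − e^(−t/τ₁)). Tank 2 (τ₁ ≠ τ₂): C₂ = C_in[1 − (τ₁ e^(−t/τ₁) − τ₂ e^(−t/τ₂))/(τ₁ − τ₂)].
At t = 24.6: e^(−t/τ₁) = 0.50540, e^(−t/τ₂) = 0.010639.
C₂ = 1.47·[1 − (36.049·0.50540 − 5.4146·0.010639)/(30.634)] = 1.47·0.40715 = 0.59851 mg/L.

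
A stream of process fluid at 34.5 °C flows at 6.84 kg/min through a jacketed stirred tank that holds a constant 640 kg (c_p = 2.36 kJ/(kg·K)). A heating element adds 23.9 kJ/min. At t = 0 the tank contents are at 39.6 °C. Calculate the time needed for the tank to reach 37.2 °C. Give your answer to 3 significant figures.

M c_p dT/dt = ṁ c_p (T_in − T) + Q̇.
τ = M/ṁ = 93.567 min; T_ss = T_in + Q̇/(ṁ c_p) = 35.981 °C.
T(t) = T_ss + (T₀ − T_ss) e^(−t/τ). Set T = 37.2:
e^(−t/τ) = (37.2 − 35.981)/(39.6 − 35.981) = 0.33691
t = −93.567 · ln(0.33691) = 101.80 min.

102 min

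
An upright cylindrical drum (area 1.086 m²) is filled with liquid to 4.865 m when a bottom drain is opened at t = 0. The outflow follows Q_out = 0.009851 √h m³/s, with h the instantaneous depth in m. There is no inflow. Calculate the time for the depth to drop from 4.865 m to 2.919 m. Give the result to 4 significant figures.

109.6 s

With no inflow, A dh/dt = −0.009851 √h.
∫ h^(−1/2) dh = −(0.009851/A) ∫ dt, giving 2√h = 2√h₀ − (0.009851/A) t.
t = 2A(√h₀ − √h)/0.009851 = 2·1.086·(√4.865 − √2.919)/0.009851
  = 2.17200 × (2.20567 − 1.70851) / 0.009851 = 109.618 s.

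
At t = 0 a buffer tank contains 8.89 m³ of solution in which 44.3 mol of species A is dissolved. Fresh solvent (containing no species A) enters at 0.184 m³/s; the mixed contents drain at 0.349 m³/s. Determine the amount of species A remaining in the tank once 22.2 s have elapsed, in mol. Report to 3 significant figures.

Total volume: dV/dt = Q_in − Q_out = -0.16500 m³/s, so V(t) = 8.89 − 0.16500 t and V(22.2) = 5.2270 m³.
Species balance (pure solvent in): dm/dt = −Q_out · m/V(t).
dm/m = −Q_out dt/(V₀ − 0.16500 t); integrating gives ln(m/m₀) = −(Q_out/(Q_in−Q_out)) ln(V/V₀).
m = m₀ (V₀/V)^(Q_out/(Q_in−Q_out)) = 44.3 × (8.89/5.2270)^(-2.1152) = 14.406 mol.

14.4 mol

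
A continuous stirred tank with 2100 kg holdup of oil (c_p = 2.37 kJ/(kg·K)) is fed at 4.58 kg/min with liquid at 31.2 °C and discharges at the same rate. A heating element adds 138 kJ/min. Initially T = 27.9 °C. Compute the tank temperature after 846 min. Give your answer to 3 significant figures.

M c_p dT/dt = ṁ c_p (T_in − T) + Q̇.
τ = M/ṁ = 458.52 min; T_ss = T_in + Q̇/(ṁ c_p) = 31.2 + 138/(4.58·2.37) = 43.914 °C.
Solution: T(t) = T_ss + (T₀ − T_ss) e^(−t/τ).
T(846) = 43.914 + (-16.014)·e^(−846/458.52) = 43.914 + (-16.014)·0.15801 = 41.383 °C.

41.4 °C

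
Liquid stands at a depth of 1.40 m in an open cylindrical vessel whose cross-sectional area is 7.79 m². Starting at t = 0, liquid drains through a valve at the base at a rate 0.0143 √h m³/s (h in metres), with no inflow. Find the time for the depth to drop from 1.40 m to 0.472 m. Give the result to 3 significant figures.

A dh/dt = −Q_out = −0.0143 √h.
This is separable: 2 d(√h)/dt = −0.0143/A, so √h = √h₀ − (0.0143/(2A)) t.
t = 2A(√h₀ − √h)/0.0143 = 2·7.79·(√1.40 − √0.472)/0.0143
  = 15.580 × (1.1832 − 0.68702) / 0.0143 = 540.61 s.

541 s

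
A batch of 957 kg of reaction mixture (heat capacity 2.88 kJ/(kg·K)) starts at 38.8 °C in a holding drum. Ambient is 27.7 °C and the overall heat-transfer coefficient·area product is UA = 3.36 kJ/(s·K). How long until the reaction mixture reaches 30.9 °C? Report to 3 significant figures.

1020 s

M c_p dT/dt = −UA(T − T_amb).
τ = M c_p/UA = 820.29 s; T_ss = T_amb = 27.700 °C.
T(t) = T_ss + (T₀ − T_ss)e^(−t/τ); set T = 30.9:
t = −τ ln[(T − T_ss)/(T₀ − T_ss)] = −820.29 · ln(0.28829) = 1020.3 s.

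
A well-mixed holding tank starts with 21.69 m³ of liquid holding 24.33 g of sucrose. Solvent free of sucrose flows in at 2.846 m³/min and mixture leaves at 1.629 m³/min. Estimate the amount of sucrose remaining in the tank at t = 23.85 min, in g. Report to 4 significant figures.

7.805 g

Total volume: dV/dt = Q_in − Q_out = 1.21700 m³/min, so V(t) = 21.69 + 1.21700 t and V(23.85) = 50.7155 m³.
Species balance (pure solvent in): dm/dt = −Q_out · m/V(t).
Separate: dm/m = −Q_out dt/V(t) ⇒ ln(m/m₀) = −(Q_out/(Q_in−Q_out)) ln(V/V₀).
m = m₀ (V₀/V)^(Q_out/(Q_in−Q_out)) = 24.33 × (21.69/50.7155)^(1.33854) = 7.80515 g.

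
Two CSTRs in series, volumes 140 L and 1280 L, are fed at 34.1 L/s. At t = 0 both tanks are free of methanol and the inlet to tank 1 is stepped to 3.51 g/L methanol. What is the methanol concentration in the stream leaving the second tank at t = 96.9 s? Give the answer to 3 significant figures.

3.21 g/L

Time constants: τᵢ = Vᵢ/Q for each well-mixed tank.
τ₁ = 140/34.1 = 4.1056 s; τ₂ = 1280/34.1 = 37.537 s.
Tank 1: C₁ = C_in(1 − e^(−t/τ₁)). Tank 2 (τ₁ ≠ τ₂): C₂ = C_in[1 − (τ₁ e^(−t/τ₁) − τ₂ e^(−t/τ₂))/(τ₁ − τ₂)].
At t = 96.9: e^(−t/τ₁) = 5.6202e-11, e^(−t/τ₂) = 0.075662.
C₂ = 3.51·[1 − (4.1056·5.6202e-11 − 37.537·0.075662)/(-33.431)] = 3.51·0.91505 = 3.2118 g/L.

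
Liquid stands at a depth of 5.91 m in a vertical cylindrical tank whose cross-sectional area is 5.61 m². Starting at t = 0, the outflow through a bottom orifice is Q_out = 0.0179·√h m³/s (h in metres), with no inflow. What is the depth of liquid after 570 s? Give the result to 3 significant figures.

Unsteady balance on liquid volume: A dh/dt = −0.0179 √h.
Separate and integrate: 2(√h − √h₀) = −(0.0179/A) t.
√h = √5.91 − 0.0179·570/(2·5.61) = 2.4310 − 0.90936 = 1.5217.
h = 1.5217² = 2.3155 m.

2.32 m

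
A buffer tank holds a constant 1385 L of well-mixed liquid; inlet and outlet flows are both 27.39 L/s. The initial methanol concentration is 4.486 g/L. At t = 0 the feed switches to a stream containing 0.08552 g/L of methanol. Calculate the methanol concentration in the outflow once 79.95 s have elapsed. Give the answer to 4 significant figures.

0.9909 g/L

Transient balance on the dissolved component: V dC/dt = Q(C_in − C).
So dC/dt = (C_in − C)/τ with τ = V/Q = 1385/27.39 = 50.5659 s.
This is linear first-order; C(t) = C_in + (C₀ − C_in) e^(−t/τ).
C(79.95) = 0.08552 + (4.486 − 0.08552)·e^(−79.95/50.5659) = 0.08552 + (4.40048)·0.205748 = 0.990908 g/L.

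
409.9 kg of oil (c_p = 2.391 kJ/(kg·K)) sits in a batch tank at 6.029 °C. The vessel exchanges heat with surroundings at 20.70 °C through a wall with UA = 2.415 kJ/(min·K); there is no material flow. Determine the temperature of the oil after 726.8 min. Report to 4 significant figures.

18.25 °C

M c_p dT/dt = −UA(T − T_amb).
dT/dt = (T_ss − T)/τ with T_ss = T_amb = 20.7000 °C, τ = M c_p/UA = 409.9·2.391/2.415 = 405.826 min.
Solution: T(t) = T_ss + (T₀ − T_ss) e^(−t/τ).
T(726.8) = 20.7000 + (-14.6710)·0.166808 = 18.2528 °C.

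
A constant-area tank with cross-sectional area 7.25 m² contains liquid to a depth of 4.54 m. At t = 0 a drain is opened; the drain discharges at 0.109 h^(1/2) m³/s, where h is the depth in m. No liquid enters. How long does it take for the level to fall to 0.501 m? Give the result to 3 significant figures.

189 s

A dh/dt = −Q_out = −0.109 √h.
This is separable: 2 d(√h)/dt = −0.109/A, so √h = √h₀ − (0.109/(2A)) t.
t = 2A(√h₀ − √h)/0.109 = 2·7.25·(√4.54 − √0.501)/0.109
  = 14.500 × (2.1307 − 0.70781) / 0.109 = 189.29 s.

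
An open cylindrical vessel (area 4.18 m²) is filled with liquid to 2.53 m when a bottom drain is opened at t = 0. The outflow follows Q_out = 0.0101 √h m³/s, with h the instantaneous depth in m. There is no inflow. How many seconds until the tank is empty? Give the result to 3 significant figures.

With no inflow, A dh/dt = −0.0101 √h.
This is separable: 2 d(√h)/dt = −0.0101/A, so √h = √h₀ − (0.0101/(2A)) t.
Tank is empty when √h = 0: t_empty = 2A√h₀/0.0101.
t_empty = 2·4.18·√2.53/0.0101 = 8.3600·1.5906/0.0101 = 1316.6 s.

1320 s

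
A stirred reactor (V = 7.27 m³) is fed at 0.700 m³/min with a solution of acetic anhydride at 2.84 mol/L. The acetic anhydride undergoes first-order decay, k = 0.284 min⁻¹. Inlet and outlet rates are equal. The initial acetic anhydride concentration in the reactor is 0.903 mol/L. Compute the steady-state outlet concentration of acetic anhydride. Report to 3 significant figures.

0.719 mol/L

Accumulation = in − out − consumed: V dC/dt = Q C_in − Q C − k V C.
Steady state (dC/dt = 0): C_ss = Q C_in/(Q + kV) = C_in/(1 + kV/Q).
C_ss = 0.700·2.84/(0.700 + 0.284·7.27) = 1.9880/2.7647 = 0.71907 mol/L.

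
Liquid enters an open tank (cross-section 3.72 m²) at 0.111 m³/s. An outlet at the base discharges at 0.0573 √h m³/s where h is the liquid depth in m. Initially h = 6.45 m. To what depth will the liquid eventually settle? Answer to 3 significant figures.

Level balance: A dh/dt = 0.111 − 0.0573 √h. Setting dh/dt = 0:
Q_in = 0.0573 √h_ss ⇒ √h_ss = 0.111/0.0573 = 1.9372.
h_ss = 1.9372² = 3.7526 m. (Since h₀ = 6.45 m > h_ss, the level will fall toward this value.)

3.75 m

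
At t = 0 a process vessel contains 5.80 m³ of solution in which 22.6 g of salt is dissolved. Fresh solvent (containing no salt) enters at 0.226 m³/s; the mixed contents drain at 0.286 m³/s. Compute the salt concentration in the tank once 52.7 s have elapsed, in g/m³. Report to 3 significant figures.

Total volume: dV/dt = Q_in − Q_out = -0.060000 m³/s, so V(t) = 5.80 − 0.060000 t and V(52.7) = 2.6380 m³.
Solute balance: dm/dt = 0 − Q_out C = −Q_out m/V(t).
Separate: dm/m = −Q_out dt/V(t) ⇒ ln(m/m₀) = −(Q_out/(Q_in−Q_out)) ln(V/V₀).
m = m₀ (V₀/V)^(Q_out/(Q_in−Q_out)) = 22.6 × (5.80/2.6380)^(-4.7667) = 0.52866 g.
C = m/V = 0.52866/2.6380 = 0.20040 g/m³.

0.200 g/m³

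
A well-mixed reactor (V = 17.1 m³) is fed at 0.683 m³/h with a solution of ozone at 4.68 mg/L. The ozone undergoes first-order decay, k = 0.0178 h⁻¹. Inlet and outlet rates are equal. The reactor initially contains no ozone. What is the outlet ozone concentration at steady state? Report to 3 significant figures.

3.24 mg/L

Accumulation = in − out − consumed: V dC/dt = Q C_in − Q C − k V C.
Steady state (dC/dt = 0): C_ss = Q C_in/(Q + kV) = C_in/(1 + kV/Q).
C_ss = 0.683·4.68/(0.683 + 0.0178·17.1) = 3.1964/0.98738 = 3.2373 mg/L.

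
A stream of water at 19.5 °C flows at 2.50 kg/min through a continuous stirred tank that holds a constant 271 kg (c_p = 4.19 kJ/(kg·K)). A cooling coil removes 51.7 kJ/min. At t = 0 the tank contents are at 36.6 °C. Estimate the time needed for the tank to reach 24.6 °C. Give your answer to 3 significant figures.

85.3 min

Energy balance: M c_p dT/dt = ṁ c_p (T_in − T) − 51.7.
τ = M/ṁ = 108.40 min; T_ss = T_in − Q̇/(ṁ c_p) = 14.564 °C.
T(t) = T_ss + (T₀ − T_ss) e^(−t/τ). Set T = 24.6:
e^(−t/τ) = (24.6 − 14.564)/(36.6 − 14.564) = 0.45543
t = −108.40 · ln(0.45543) = 85.259 min.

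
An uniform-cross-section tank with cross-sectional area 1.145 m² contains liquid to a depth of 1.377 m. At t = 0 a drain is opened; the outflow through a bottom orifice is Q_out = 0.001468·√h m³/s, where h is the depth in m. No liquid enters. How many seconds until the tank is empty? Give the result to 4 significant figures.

With no inflow, A dh/dt = −0.001468 √h.
This is separable: 2 d(√h)/dt = −0.001468/A, so √h = √h₀ − (0.001468/(2A)) t.
Set h = 0: 2√h₀ = (0.001468/A) t_empty ⇒ t_empty = 2A√h₀/0.001468.
t_empty = 2·1.145·√1.377/0.001468 = 2.29000·1.17346/0.001468 = 1830.53 s.

1831 s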